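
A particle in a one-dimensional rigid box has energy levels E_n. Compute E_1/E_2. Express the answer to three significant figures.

E_n ∝ n², so E_1/E_2 = 1²/2² = 1/4 = 0.250.

0.250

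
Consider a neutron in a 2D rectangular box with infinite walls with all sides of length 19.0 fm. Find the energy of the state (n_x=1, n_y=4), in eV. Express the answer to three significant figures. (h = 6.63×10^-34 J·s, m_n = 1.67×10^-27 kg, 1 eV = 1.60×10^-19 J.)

For a 2D rectangular well E = (h²/8m_n)·Σ n_i²/L_i² = (6.63×10^-34)²/(8·1.67×10^-27) · [1²/(19.0 fm)² + 4²/(19.0 fm)²].
Evaluating gives E = 1.549×10^-12 J = 9.68×10^6 eV.

E = 9.68×10^6 eV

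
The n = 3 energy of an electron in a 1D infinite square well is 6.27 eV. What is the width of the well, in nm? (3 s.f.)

From E_n = n²h²/(8m_eL²), L = n·h/√(8m_eE_n).
E_3 = 6.27 eV = 1.004×10^-18 J, so L = 3·6.626×10^-34/√(8·9.109×10^-31·1.004×10^-18) = 7.35×10^-10 m = 0.735 nm.

L = 0.735 nm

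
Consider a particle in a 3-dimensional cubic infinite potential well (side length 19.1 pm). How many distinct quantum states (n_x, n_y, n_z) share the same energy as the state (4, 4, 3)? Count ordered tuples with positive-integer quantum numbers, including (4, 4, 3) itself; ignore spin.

degeneracy = 9

The level has n_x² + n_y² + n_z² = 41. The ordered positive-integer solutions are (1, 2, 6), (1, 6, 2), (2, 1, 6), (2, 6, 1), (3, 4, 4), (4, 3, 4), (4, 4, 3), (6, 1, 2), (6, 2, 1).
That gives 9 states.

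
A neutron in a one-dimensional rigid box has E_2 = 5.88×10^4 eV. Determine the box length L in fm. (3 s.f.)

From E_n = n²h²/(8m_nL²), L = n·h/√(8m_nE_n).
E_2 = 5.88×10^4 eV = 9.420×10^-15 J, so L = 2·6.626×10^-34/√(8·1.675×10^-27·9.420×10^-15) = 1.18×10^-13 m = 118 fm.

L = 118 fm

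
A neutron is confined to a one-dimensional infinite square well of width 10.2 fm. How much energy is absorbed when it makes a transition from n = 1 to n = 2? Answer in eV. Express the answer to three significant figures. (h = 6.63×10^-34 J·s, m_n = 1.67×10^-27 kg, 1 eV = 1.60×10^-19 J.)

|ΔE| = 5.93×10^6 eV

E_1 = h²/(8m_nL²) = 3.162×10^-13 J.
|ΔE| = |1² − 2²|·E_1 = 3·3.162×10^-13 J = 9.486×10^-13 J = 5.93×10^6 eV.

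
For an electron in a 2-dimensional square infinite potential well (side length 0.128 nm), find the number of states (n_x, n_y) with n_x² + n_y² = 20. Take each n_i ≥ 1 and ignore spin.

The level has n_x² + n_y² = 20. The ordered positive-integer solutions are (2, 4), (4, 2).
That gives 2 states.

degeneracy = 2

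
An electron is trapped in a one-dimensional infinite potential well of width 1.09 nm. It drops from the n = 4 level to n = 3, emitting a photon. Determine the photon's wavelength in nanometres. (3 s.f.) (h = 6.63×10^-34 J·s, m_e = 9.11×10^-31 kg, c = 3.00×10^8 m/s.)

E_1 = h²/(8m_eL²) = 5.077×10^-20 J, so ΔE = (4² − 3²)E_1 = 3.554×10^-19 J.
λ = hc/ΔE = (6.63×10^-34·3.00×10^8)/3.554×10^-19 = 5.60×10^-7 m = 560 nm.

λ = 560 nm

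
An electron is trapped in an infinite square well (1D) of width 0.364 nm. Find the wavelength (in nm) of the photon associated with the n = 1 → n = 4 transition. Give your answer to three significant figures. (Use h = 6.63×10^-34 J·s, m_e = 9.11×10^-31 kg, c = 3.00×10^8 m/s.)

E_1 = h²/(8m_eL²) = 4.552×10^-19 J, so ΔE = (4² − 1²)E_1 = 6.828×10^-18 J.
λ = hc/ΔE = (6.63×10^-34·3.00×10^8)/6.828×10^-18 = 2.91×10^-8 m = 29.1 nm.

λ = 29.1 nm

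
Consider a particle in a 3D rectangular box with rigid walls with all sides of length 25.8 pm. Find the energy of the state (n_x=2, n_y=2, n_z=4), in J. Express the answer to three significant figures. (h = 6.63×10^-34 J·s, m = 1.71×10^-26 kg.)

E = 1.16×10^-19 J

For a 3D rectangular well E = (h²/8m)·Σ n_i²/L_i² = (6.63×10^-34)²/(8·1.71×10^-26) · [2²/(25.8 pm)² + 2²/(25.8 pm)² + 4²/(25.8 pm)²].
Evaluating gives E = 1.16×10^-19 J.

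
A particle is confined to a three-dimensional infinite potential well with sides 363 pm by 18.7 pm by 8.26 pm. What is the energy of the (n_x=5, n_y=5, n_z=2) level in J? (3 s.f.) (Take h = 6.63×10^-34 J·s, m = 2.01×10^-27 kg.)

For a 3D rectangular well E = (h²/8m)·Σ n_i²/L_i² = (6.63×10^-34)²/(8·2.01×10^-27) · [5²/(363 pm)² + 5²/(18.7 pm)² + 2²/(8.26 pm)²].
Evaluating gives E = 3.56×10^-18 J.

E = 3.56×10^-18 J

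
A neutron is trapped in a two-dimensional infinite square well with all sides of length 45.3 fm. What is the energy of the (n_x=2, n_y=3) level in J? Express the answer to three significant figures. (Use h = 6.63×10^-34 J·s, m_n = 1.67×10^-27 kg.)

For a 2D rectangular well E = (h²/8m_n)·Σ n_i²/L_i² = (6.63×10^-34)²/(8·1.67×10^-27) · [2²/(45.3 fm)² + 3²/(45.3 fm)²].
Evaluating gives E = 2.08×10^-13 J.

E = 2.08×10^-13 J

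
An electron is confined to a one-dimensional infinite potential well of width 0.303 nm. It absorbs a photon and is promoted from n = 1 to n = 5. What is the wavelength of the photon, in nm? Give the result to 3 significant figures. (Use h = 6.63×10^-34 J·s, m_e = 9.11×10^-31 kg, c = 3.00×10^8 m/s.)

λ = 12.6 nm

E_1 = h²/(8m_eL²) = 6.570×10^-19 J, so ΔE = (5² − 1²)E_1 = 1.577×10^-17 J.
λ = hc/ΔE = (6.63×10^-34·3.00×10^8)/1.577×10^-17 = 1.26×10^-8 m = 12.6 nm.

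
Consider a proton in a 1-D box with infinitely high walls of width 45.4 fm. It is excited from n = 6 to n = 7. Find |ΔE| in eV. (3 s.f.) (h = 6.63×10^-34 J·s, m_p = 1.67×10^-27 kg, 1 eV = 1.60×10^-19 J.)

E_1 = h²/(8m_pL²) = 1.596×10^-14 J.
|ΔE| = |6² − 7²|·E_1 = 13·1.596×10^-14 J = 2.075×10^-13 J = 1.30×10^6 eV.

|ΔE| = 1.30×10^6 eV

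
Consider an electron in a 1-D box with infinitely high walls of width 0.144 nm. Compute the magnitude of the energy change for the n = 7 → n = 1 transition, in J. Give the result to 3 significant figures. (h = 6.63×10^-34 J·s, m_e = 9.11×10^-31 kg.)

E_1 = h²/(8m_eL²) = 2.909×10^-18 J.
|ΔE| = |7² − 1²|·E_1 = 48·2.909×10^-18 J = 1.40×10^-16 J.

|ΔE| = 1.40×10^-16 J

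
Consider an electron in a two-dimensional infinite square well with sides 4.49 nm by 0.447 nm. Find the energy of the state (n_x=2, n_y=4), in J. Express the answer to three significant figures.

For a 2D rectangular well E = (h²/8m_e)·Σ n_i²/L_i² = (6.626×10^-34)²/(8·9.109×10^-31) · [2²/(4.49 nm)² + 4²/(0.447 nm)²].
Evaluating gives E = 4.84×10^-18 J.

E = 4.84×10^-18 J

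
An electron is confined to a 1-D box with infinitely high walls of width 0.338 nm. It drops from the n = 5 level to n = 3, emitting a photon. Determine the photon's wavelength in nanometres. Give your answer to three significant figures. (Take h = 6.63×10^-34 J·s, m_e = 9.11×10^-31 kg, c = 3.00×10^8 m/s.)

λ = 23.5 nm

E_1 = h²/(8m_eL²) = 5.279×10^-19 J, so ΔE = (5² − 3²)E_1 = 8.446×10^-18 J.
λ = hc/ΔE = (6.63×10^-34·3.00×10^8)/8.446×10^-18 = 2.35×10^-8 m = 23.5 nm.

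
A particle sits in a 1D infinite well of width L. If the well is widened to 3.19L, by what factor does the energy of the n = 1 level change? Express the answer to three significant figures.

E_n ∝ 1/L², so the energy scales by 1/3.19² = 0.0983.

0.0983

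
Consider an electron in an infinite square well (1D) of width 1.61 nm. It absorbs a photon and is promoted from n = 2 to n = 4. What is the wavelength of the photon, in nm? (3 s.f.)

λ = 712 nm

E_1 = h²/(8m_eL²) = 2.324×10^-20 J, so ΔE = (4² − 2²)E_1 = 2.789×10^-19 J.
λ = hc/ΔE = (6.626×10^-34·2.998×10^8)/2.789×10^-19 = 7.12×10^-7 m = 712 nm.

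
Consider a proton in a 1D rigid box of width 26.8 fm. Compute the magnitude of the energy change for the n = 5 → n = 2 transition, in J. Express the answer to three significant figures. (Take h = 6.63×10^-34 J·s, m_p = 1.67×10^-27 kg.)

E_1 = h²/(8m_pL²) = 4.581×10^-14 J.
|ΔE| = |5² − 2²|·E_1 = 21·4.581×10^-14 J = 9.62×10^-13 J.

|ΔE| = 9.62×10^-13 J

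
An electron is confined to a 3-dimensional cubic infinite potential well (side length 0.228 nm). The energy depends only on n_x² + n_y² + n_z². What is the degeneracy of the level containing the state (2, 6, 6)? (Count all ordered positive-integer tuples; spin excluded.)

The level has n_x² + n_y² + n_z² = 76. The ordered positive-integer solutions are (2, 6, 6), (6, 2, 6), (6, 6, 2).
That gives 3 states.

degeneracy = 3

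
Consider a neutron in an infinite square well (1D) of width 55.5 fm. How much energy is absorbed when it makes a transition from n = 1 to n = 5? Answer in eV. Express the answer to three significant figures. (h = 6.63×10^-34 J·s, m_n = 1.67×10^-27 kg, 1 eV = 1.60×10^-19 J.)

E_1 = h²/(8m_nL²) = 1.068×10^-14 J.
|ΔE| = |1² − 5²|·E_1 = 24·1.068×10^-14 J = 2.563×10^-13 J = 1.60×10^6 eV.

|ΔE| = 1.60×10^6 eV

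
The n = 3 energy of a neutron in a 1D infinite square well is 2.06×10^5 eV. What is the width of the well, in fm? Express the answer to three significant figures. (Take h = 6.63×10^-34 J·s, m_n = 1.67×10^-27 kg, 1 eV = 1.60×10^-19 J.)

From E_n = n²h²/(8m_nL²), L = n·h/√(8m_nE_n).
E_3 = 2.06×10^5 eV = 3.296×10^-14 J, so L = 3·6.63×10^-34/√(8·1.67×10^-27·3.296×10^-14) = 9.48×10^-14 m = 94.8 fm.

L = 94.8 fm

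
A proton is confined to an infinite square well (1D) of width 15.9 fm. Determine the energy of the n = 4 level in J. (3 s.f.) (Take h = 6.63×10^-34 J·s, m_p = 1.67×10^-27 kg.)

E_4 = 2.08×10^-12 J

For an infinite well E_n = n²h²/(8m_pL²), so E_1 = h²/(8m_pL²) = (6.63×10^-34)²/(8·1.67×10^-27·(1.59×10^-14 m)²) = 1.301×10^-13 J.
Then E_4 = 4²·E_1 = 16·1.301×10^-13 J = 2.08×10^-12 J.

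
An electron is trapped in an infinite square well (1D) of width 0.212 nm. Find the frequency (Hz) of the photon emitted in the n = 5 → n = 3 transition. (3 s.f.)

E_1 = h²/(8m_eL²) = 1.341×10^-18 J and ΔE = (5² − 3²)E_1 = 2.146×10^-17 J.
f = ΔE/h = 2.146×10^-17/6.626×10^-34 = 3.24×10^16 Hz.

f = 3.24×10^16 Hz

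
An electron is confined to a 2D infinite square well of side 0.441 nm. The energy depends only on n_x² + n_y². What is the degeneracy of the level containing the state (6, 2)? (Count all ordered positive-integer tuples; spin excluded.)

degeneracy = 2

The level has n_x² + n_y² = 40. The ordered positive-integer solutions are (2, 6), (6, 2).
That gives 2 states.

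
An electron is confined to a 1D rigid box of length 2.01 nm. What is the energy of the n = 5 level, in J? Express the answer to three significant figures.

For an infinite well E_n = n²h²/(8m_eL²), so E_1 = h²/(8m_eL²) = (6.626×10^-34)²/(8·9.109×10^-31·(2.01×10^-9 m)²) = 1.491×10^-20 J.
Then E_5 = 5²·E_1 = 25·1.491×10^-20 J = 3.73×10^-19 J.

E_5 = 3.73×10^-19 J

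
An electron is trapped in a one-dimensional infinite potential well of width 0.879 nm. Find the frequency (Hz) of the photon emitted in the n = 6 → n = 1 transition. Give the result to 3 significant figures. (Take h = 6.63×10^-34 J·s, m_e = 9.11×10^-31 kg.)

f = 4.12×10^15 Hz

E_1 = h²/(8m_eL²) = 7.806×10^-20 J and ΔE = (6² − 1²)E_1 = 2.732×10^-18 J.
f = ΔE/h = 2.732×10^-18/6.63×10^-34 = 4.12×10^15 Hz.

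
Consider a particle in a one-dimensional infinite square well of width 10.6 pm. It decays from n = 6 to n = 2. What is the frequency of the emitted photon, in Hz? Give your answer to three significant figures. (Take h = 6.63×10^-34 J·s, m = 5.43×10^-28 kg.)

E_1 = h²/(8mL²) = 9.006×10^-19 J and ΔE = (6² − 2²)E_1 = 2.882×10^-17 J.
f = ΔE/h = 2.882×10^-17/6.63×10^-34 = 4.35×10^16 Hz.

f = 4.35×10^16 Hz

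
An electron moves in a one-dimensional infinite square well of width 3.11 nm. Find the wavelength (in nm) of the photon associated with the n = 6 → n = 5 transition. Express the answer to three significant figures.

λ = 2.90×10^3 nm

E_1 = h²/(8m_eL²) = 6.229×10^-21 J, so ΔE = (6² − 5²)E_1 = 6.852×10^-20 J.
λ = hc/ΔE = (6.626×10^-34·2.998×10^8)/6.852×10^-20 = 2.90×10^-6 m = 2.90×10^3 nm.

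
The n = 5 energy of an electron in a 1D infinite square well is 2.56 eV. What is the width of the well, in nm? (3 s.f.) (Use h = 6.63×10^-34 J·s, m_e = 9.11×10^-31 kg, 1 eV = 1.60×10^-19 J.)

L = 1.92 nm

From E_n = n²h²/(8m_eL²), L = n·h/√(8m_eE_n).
E_5 = 2.56 eV = 4.096×10^-19 J, so L = 5·6.63×10^-34/√(8·9.11×10^-31·4.096×10^-19) = 1.92×10^-9 m = 1.92 nm.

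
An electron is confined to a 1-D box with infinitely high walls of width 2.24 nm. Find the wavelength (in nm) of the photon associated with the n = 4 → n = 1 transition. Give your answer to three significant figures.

λ = 1.10×10^3 nm

E_1 = h²/(8m_eL²) = 1.201×10^-20 J, so ΔE = (4² − 1²)E_1 = 1.802×10^-19 J.
λ = hc/ΔE = (6.626×10^-34·2.998×10^8)/1.802×10^-19 = 1.10×10^-6 m = 1.10×10^3 nm.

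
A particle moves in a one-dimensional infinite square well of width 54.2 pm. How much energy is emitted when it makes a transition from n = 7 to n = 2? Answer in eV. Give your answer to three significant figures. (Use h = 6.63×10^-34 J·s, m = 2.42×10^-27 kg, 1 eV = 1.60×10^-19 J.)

E_1 = h²/(8mL²) = 7.729×10^-21 J.
|ΔE| = |7² − 2²|·E_1 = 45·7.729×10^-21 J = 3.478×10^-19 J = 2.17 eV.

|ΔE| = 2.17 eV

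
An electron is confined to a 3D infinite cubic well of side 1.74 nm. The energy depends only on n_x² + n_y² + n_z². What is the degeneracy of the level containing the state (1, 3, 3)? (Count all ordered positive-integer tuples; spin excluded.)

degeneracy = 3

The level has n_x² + n_y² + n_z² = 19. The ordered positive-integer solutions are (1, 3, 3), (3, 1, 3), (3, 3, 1).
That gives 3 states.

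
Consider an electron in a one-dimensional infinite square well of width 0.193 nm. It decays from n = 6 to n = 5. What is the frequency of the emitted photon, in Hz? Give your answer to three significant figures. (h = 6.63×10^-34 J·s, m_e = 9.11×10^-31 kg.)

E_1 = h²/(8m_eL²) = 1.619×10^-18 J and ΔE = (6² − 5²)E_1 = 1.781×10^-17 J.
f = ΔE/h = 1.781×10^-17/6.63×10^-34 = 2.69×10^16 Hz.

f = 2.69×10^16 Hz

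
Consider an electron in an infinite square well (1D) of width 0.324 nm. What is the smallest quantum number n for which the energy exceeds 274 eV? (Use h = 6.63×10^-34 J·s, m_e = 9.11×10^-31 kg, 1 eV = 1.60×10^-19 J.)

E_1 = h²/(8m_eL²) = 5.746×10^-19 J = 3.591 eV.
Need n² > 274/3.591 = 76.30, i.e. n > 8.735.
The smallest integer satisfying this is n = 9.

n = 9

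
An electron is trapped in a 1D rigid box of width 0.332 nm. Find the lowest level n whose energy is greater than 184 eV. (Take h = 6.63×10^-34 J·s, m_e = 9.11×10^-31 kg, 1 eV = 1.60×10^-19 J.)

E_1 = h²/(8m_eL²) = 5.472×10^-19 J = 3.420 eV.
Need n² > 184/3.420 = 53.80, i.e. n > 7.335.
The smallest integer satisfying this is n = 8.

n = 8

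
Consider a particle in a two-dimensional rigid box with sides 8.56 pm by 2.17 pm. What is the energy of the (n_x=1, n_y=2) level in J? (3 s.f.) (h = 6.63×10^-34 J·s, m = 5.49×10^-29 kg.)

For a 2D rectangular well E = (h²/8m)·Σ n_i²/L_i² = (6.63×10^-34)²/(8·5.49×10^-29) · [1²/(8.56 pm)² + 2²/(2.17 pm)²].
Evaluating gives E = 8.64×10^-16 J.

E = 8.64×10^-16 J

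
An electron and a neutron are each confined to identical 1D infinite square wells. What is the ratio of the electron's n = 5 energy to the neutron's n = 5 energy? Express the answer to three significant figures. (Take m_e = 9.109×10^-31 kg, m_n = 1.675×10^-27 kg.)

1.84×10^3

E_n ∝ 1/m at fixed n and L, so the ratio is m_n/m_e = 1.675×10^-27/9.109×10^-31 = 1.84×10^3.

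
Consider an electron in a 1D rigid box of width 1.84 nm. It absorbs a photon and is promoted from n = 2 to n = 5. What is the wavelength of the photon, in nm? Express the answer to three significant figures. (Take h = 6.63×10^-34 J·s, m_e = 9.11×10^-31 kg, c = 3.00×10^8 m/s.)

E_1 = h²/(8m_eL²) = 1.781×10^-20 J, so ΔE = (5² − 2²)E_1 = 3.740×10^-19 J.
λ = hc/ΔE = (6.63×10^-34·3.00×10^8)/3.740×10^-19 = 5.32×10^-7 m = 532 nm.

λ = 532 nm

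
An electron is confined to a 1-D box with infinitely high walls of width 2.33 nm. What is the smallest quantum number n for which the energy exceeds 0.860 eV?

n = 4

E_1 = h²/(8m_eL²) = 1.110×10^-20 J = 0.06929 eV.
Need n² > 0.860/0.06929 = 12.41, i.e. n > 3.523.
The smallest integer satisfying this is n = 4.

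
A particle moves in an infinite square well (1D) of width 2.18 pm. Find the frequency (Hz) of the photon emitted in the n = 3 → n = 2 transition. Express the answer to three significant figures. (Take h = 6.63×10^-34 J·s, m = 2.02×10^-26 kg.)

f = 4.32×10^15 Hz

E_1 = h²/(8mL²) = 5.724×10^-19 J and ΔE = (3² − 2²)E_1 = 2.862×10^-18 J.
f = ΔE/h = 2.862×10^-18/6.63×10^-34 = 4.32×10^15 Hz.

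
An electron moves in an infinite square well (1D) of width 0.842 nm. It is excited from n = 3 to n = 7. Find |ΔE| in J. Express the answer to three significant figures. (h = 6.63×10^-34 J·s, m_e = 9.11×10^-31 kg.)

|ΔE| = 3.40×10^-18 J

E_1 = h²/(8m_eL²) = 8.507×10^-20 J.
|ΔE| = |3² − 7²|·E_1 = 40·8.507×10^-20 J = 3.40×10^-18 J.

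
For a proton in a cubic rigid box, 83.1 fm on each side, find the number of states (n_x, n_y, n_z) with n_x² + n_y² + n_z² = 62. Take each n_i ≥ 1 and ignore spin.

degeneracy = 12

The level has n_x² + n_y² + n_z² = 62. The ordered positive-integer solutions are (1, 5, 6), (1, 6, 5), (2, 3, 7), (2, 7, 3), (3, 2, 7), (3, 7, 2), (5, 1, 6), (5, 6, 1), (6, 1, 5), (6, 5, 1), (7, 2, 3), (7, 3, 2).
That gives 12 states.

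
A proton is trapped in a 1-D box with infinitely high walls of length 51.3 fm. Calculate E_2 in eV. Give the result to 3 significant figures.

For an infinite well E_n = n²h²/(8m_pL²), so E_1 = h²/(8m_pL²) = (6.626×10^-34)²/(8·1.673×10^-27·(5.13×10^-14 m)²) = 1.246×10^-14 J.
Then E_2 = 2²·E_1 = 4·1.246×10^-14 J = 4.984×10^-14 J.
Converting, E_2 = 4.984×10^-14 J / (1.602×10^-19 J/eV) = 3.11×10^5 eV.

E_2 = 3.11×10^5 eV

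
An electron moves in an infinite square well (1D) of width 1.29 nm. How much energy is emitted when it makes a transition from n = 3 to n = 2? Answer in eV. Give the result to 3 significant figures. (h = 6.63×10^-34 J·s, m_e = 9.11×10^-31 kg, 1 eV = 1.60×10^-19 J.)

|ΔE| = 1.13 eV

E_1 = h²/(8m_eL²) = 3.624×10^-20 J.
|ΔE| = |3² − 2²|·E_1 = 5·3.624×10^-20 J = 1.812×10^-19 J = 1.13 eV.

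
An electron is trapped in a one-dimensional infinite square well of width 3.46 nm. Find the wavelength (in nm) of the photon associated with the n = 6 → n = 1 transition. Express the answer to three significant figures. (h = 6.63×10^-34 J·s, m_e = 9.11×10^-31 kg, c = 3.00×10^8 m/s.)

λ = 1.13×10^3 nm

E_1 = h²/(8m_eL²) = 5.038×10^-21 J, so ΔE = (6² − 1²)E_1 = 1.763×10^-19 J.
λ = hc/ΔE = (6.63×10^-34·3.00×10^8)/1.763×10^-19 = 1.13×10^-6 m = 1.13×10^3 nm.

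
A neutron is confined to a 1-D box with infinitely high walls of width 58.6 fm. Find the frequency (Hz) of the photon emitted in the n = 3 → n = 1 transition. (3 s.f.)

f = 1.15×10^20 Hz

E_1 = h²/(8m_nL²) = 9.541×10^-15 J and ΔE = (3² − 1²)E_1 = 7.633×10^-14 J.
f = ΔE/h = 7.633×10^-14/6.626×10^-34 = 1.15×10^20 Hz.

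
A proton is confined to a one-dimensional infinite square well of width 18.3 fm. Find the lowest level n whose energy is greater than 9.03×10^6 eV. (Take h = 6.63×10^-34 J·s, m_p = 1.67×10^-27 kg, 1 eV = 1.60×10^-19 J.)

n = 4

E_1 = h²/(8m_pL²) = 9.825×10^-14 J = 6.141×10^5 eV.
Need n² > 9.03×10^6/6.141×10^5 = 14.70, i.e. n > 3.834.
The smallest integer satisfying this is n = 4.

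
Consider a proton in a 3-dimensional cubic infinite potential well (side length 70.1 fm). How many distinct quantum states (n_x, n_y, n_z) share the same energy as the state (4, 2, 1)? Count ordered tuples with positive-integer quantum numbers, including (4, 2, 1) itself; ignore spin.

The level has n_x² + n_y² + n_z² = 21. The ordered positive-integer solutions are (1, 2, 4), (1, 4, 2), (2, 1, 4), (2, 4, 1), (4, 1, 2), (4, 2, 1).
That gives 6 states.

degeneracy = 6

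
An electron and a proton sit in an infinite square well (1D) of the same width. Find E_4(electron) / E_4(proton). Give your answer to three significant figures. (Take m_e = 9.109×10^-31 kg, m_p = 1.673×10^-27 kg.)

1.84×10^3

E_n ∝ 1/m at fixed n and L, so the ratio is m_p/m_e = 1.673×10^-27/9.109×10^-31 = 1.84×10^3.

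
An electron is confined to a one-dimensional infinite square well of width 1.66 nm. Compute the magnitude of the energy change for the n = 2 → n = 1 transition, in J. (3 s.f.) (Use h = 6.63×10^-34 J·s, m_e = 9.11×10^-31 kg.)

|ΔE| = 6.57×10^-20 J

E_1 = h²/(8m_eL²) = 2.189×10^-20 J.
|ΔE| = |2² − 1²|·E_1 = 3·2.189×10^-20 J = 6.57×10^-20 J.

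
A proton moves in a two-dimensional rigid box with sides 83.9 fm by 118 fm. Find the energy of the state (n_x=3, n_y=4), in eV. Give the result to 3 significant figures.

E = 4.97×10^5 eV

For a 2D rectangular well E = (h²/8m_p)·Σ n_i²/L_i² = (6.626×10^-34)²/(8·1.673×10^-27) · [3²/(83.9 fm)² + 4²/(118 fm)²].
Evaluating gives E = 7.963×10^-14 J = 4.97×10^5 eV.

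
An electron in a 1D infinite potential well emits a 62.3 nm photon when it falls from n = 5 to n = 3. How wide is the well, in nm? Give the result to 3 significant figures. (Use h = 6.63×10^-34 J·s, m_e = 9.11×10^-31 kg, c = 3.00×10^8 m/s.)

L = 0.550 nm

The photon carries ΔE = hc/λ = 6.63×10^-34·3.00×10^8/6.23×10^-8 m = 3.193×10^-18 J.
Since ΔE = (5² − 3²)E_1, E_1 = 1.996×10^-19 J, and L = h/√(8m_eE_1) = 5.50×10^-10 m = 0.550 nm.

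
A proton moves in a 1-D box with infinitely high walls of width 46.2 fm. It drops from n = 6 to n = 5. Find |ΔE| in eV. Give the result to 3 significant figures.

|ΔE| = 1.06×10^6 eV

E_1 = h²/(8m_pL²) = 1.537×10^-14 J.
|ΔE| = |6² − 5²|·E_1 = 11·1.537×10^-14 J = 1.691×10^-13 J = 1.06×10^6 eV.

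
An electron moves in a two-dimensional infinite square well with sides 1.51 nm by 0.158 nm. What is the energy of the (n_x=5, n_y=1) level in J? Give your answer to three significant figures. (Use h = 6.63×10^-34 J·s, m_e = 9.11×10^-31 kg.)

E = 3.08×10^-18 J

For a 2D rectangular well E = (h²/8m_e)·Σ n_i²/L_i² = (6.63×10^-34)²/(8·9.11×10^-31) · [5²/(1.51 nm)² + 1²/(0.158 nm)²].
Evaluating gives E = 3.08×10^-18 J.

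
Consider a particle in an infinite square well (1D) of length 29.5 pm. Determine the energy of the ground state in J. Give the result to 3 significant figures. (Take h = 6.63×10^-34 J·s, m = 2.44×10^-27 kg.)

For an infinite well E_n = n²h²/(8mL²), so E_1 = h²/(8mL²) = (6.63×10^-34)²/(8·2.44×10^-27·(2.95×10^-11 m)²) = 2.588×10^-20 J.

E_1 = 2.59×10^-20 J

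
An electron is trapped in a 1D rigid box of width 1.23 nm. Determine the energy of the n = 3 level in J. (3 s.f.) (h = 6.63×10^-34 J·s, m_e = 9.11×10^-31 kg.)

E_3 = 3.59×10^-19 J

For an infinite well E_n = n²h²/(8m_eL²), so E_1 = h²/(8m_eL²) = (6.63×10^-34)²/(8·9.11×10^-31·(1.23×10^-9 m)²) = 3.987×10^-20 J.
Then E_3 = 3²·E_1 = 9·3.987×10^-20 J = 3.59×10^-19 J.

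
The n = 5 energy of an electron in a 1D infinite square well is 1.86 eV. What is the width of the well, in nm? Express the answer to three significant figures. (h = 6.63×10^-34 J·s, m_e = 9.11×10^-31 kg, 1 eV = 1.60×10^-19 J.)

From E_n = n²h²/(8m_eL²), L = n·h/√(8m_eE_n).
E_5 = 1.86 eV = 2.976×10^-19 J, so L = 5·6.63×10^-34/√(8·9.11×10^-31·2.976×10^-19) = 2.25×10^-9 m = 2.25 nm.

L = 2.25 nm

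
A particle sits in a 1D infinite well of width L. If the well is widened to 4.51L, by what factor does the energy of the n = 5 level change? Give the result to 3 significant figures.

E_n ∝ 1/L², so the energy scales by 1/4.51² = 0.0492.

0.0492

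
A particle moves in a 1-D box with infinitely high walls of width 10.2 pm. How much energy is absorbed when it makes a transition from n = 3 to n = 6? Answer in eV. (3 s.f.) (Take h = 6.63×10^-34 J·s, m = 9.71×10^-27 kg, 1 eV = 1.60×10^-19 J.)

E_1 = h²/(8mL²) = 5.439×10^-20 J.
|ΔE| = |3² − 6²|·E_1 = 27·5.439×10^-20 J = 1.469×10^-18 J = 9.18 eV.

|ΔE| = 9.18 eV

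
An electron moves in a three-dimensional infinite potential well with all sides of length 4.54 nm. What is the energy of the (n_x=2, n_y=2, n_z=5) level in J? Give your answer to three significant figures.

For a 3D rectangular well E = (h²/8m_e)·Σ n_i²/L_i² = (6.626×10^-34)²/(8·9.109×10^-31) · [2²/(4.54 nm)² + 2²/(4.54 nm)² + 5²/(4.54 nm)²].
Evaluating gives E = 9.65×10^-20 J.

E = 9.65×10^-20 J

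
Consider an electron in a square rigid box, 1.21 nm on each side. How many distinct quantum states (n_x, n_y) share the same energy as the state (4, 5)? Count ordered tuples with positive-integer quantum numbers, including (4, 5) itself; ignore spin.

The level has n_x² + n_y² = 41. The ordered positive-integer solutions are (4, 5), (5, 4).
That gives 2 states.

degeneracy = 2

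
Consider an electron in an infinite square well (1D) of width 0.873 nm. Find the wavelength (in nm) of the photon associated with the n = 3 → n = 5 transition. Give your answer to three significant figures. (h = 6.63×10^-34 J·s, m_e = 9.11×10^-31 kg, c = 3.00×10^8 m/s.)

λ = 157 nm

E_1 = h²/(8m_eL²) = 7.914×10^-20 J, so ΔE = (5² − 3²)E_1 = 1.266×10^-18 J.
λ = hc/ΔE = (6.63×10^-34·3.00×10^8)/1.266×10^-18 = 1.57×10^-7 m = 157 nm.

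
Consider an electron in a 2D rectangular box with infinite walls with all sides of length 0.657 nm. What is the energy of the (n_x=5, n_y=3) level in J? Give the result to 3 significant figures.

E = 4.75×10^-18 J

For a 2D rectangular well E = (h²/8m_e)·Σ n_i²/L_i² = (6.626×10^-34)²/(8·9.109×10^-31) · [5²/(0.657 nm)² + 3²/(0.657 nm)²].
Evaluating gives E = 4.75×10^-18 J.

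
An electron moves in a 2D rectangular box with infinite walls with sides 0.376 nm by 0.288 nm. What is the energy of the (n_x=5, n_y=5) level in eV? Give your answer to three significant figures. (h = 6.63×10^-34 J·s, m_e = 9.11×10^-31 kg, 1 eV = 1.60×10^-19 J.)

E = 180 eV

For a 2D rectangular well E = (h²/8m_e)·Σ n_i²/L_i² = (6.63×10^-34)²/(8·9.11×10^-31) · [5²/(0.376 nm)² + 5²/(0.288 nm)²].
Evaluating gives E = 2.884×10^-17 J = 180 eV.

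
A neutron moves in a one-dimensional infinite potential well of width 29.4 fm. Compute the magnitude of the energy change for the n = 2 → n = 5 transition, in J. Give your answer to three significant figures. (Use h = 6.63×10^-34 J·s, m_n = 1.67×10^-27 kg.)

E_1 = h²/(8m_nL²) = 3.807×10^-14 J.
|ΔE| = |2² − 5²|·E_1 = 21·3.807×10^-14 J = 7.99×10^-13 J.

|ΔE| = 7.99×10^-13 J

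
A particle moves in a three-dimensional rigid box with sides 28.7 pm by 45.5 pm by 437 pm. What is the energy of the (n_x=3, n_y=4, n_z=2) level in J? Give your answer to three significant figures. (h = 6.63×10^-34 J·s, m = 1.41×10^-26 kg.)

For a 3D rectangular well E = (h²/8m)·Σ n_i²/L_i² = (6.63×10^-34)²/(8·1.41×10^-26) · [3²/(28.7 pm)² + 4²/(45.5 pm)² + 2²/(437 pm)²].
Evaluating gives E = 7.28×10^-20 J.

E = 7.28×10^-20 J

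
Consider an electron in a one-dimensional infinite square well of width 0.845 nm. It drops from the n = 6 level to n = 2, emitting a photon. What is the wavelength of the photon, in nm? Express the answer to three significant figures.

E_1 = h²/(8m_eL²) = 8.438×10^-20 J, so ΔE = (6² − 2²)E_1 = 2.700×10^-18 J.
λ = hc/ΔE = (6.626×10^-34·2.998×10^8)/2.700×10^-18 = 7.36×10^-8 m = 73.6 nm.

λ = 73.6 nm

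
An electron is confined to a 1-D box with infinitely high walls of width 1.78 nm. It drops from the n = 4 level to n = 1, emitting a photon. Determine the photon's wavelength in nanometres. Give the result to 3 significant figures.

λ = 696 nm

E_1 = h²/(8m_eL²) = 1.902×10^-20 J, so ΔE = (4² − 1²)E_1 = 2.853×10^-19 J.
λ = hc/ΔE = (6.626×10^-34·2.998×10^8)/2.853×10^-19 = 6.96×10^-7 m = 696 nm.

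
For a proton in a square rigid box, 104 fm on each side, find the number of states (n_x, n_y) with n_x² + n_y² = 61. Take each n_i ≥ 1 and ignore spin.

degeneracy = 2

The level has n_x² + n_y² = 61. The ordered positive-integer solutions are (5, 6), (6, 5).
That gives 2 states.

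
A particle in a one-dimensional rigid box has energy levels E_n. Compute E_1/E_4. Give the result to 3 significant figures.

E_n ∝ n², so E_1/E_4 = 1²/4² = 1/16 = 0.0625.

0.0625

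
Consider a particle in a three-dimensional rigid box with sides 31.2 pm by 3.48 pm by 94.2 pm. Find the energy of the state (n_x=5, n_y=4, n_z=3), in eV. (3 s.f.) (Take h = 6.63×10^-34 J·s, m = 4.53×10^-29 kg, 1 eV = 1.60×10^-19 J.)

E = 1.02×10^4 eV

For a 3D rectangular well E = (h²/8m)·Σ n_i²/L_i² = (6.63×10^-34)²/(8·4.53×10^-29) · [5²/(31.2 pm)² + 4²/(3.48 pm)² + 3²/(94.2 pm)²].
Evaluating gives E = 1.635×10^-15 J = 1.02×10^4 eV.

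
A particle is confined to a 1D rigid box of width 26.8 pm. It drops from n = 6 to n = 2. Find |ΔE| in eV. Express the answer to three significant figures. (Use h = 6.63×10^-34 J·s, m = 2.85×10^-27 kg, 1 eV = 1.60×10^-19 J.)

|ΔE| = 5.37 eV

E_1 = h²/(8mL²) = 2.684×10^-20 J.
|ΔE| = |6² − 2²|·E_1 = 32·2.684×10^-20 J = 8.589×10^-19 J = 5.37 eV.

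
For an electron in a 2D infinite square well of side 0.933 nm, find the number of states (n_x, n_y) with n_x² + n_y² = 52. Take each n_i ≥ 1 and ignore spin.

degeneracy = 2

The level has n_x² + n_y² = 52. The ordered positive-integer solutions are (4, 6), (6, 4).
That gives 2 states.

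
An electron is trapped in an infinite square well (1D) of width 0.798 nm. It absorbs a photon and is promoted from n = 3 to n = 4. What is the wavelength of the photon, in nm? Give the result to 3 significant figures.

λ = 300 nm

E_1 = h²/(8m_eL²) = 9.461×10^-20 J, so ΔE = (4² − 3²)E_1 = 6.623×10^-19 J.
λ = hc/ΔE = (6.626×10^-34·2.998×10^8)/6.623×10^-19 = 3.00×10^-7 m = 300 nm.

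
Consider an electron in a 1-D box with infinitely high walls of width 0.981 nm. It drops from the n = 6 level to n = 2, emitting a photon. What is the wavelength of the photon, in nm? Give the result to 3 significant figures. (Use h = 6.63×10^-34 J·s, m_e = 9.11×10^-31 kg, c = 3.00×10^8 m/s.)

λ = 99.2 nm

E_1 = h²/(8m_eL²) = 6.267×10^-20 J, so ΔE = (6² − 2²)E_1 = 2.005×10^-18 J.
λ = hc/ΔE = (6.63×10^-34·3.00×10^8)/2.005×10^-18 = 9.92×10^-8 m = 99.2 nm.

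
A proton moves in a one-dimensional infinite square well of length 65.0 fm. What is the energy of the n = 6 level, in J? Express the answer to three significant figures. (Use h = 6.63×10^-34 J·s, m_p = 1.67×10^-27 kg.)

E_6 = 2.80×10^-13 J

For an infinite well E_n = n²h²/(8m_pL²), so E_1 = h²/(8m_pL²) = (6.63×10^-34)²/(8·1.67×10^-27·(6.50×10^-14 m)²) = 7.787×10^-15 J.
Then E_6 = 6²·E_1 = 36·7.787×10^-15 J = 2.80×10^-13 J.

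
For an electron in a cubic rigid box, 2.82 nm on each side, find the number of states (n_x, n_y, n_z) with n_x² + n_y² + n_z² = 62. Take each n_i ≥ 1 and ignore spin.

degeneracy = 12

The level has n_x² + n_y² + n_z² = 62. The ordered positive-integer solutions are (1, 5, 6), (1, 6, 5), (2, 3, 7), (2, 7, 3), (3, 2, 7), (3, 7, 2), (5, 1, 6), (5, 6, 1), (6, 1, 5), (6, 5, 1), (7, 2, 3), (7, 3, 2).
That gives 12 states.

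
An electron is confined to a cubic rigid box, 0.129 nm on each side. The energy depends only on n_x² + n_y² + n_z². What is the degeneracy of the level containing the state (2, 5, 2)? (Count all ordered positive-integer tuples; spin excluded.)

The level has n_x² + n_y² + n_z² = 33. The ordered positive-integer solutions are (1, 4, 4), (2, 2, 5), (2, 5, 2), (4, 1, 4), (4, 4, 1), (5, 2, 2).
That gives 6 states.

degeneracy = 6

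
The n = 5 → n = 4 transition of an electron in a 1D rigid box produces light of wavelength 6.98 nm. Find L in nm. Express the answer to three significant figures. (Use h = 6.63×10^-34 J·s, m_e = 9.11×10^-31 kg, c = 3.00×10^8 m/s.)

L = 0.138 nm

The photon carries ΔE = hc/λ = 6.63×10^-34·3.00×10^8/6.98×10^-9 m = 2.850×10^-17 J.
Since ΔE = (5² − 4²)E_1, E_1 = 3.167×10^-18 J, and L = h/√(8m_eE_1) = 1.38×10^-10 m = 0.138 nm.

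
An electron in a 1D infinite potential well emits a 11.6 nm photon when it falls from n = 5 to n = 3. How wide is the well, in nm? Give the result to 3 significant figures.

The photon carries ΔE = hc/λ = 6.626×10^-34·2.998×10^8/1.16×10^-8 m = 1.712×10^-17 J.
Since ΔE = (5² − 3²)E_1, E_1 = 1.070×10^-18 J, and L = h/√(8m_eE_1) = 2.37×10^-10 m = 0.237 nm.

L = 0.237 nm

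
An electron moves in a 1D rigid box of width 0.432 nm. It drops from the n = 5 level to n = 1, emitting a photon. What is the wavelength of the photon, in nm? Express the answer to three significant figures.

λ = 25.6 nm

E_1 = h²/(8m_eL²) = 3.228×10^-19 J, so ΔE = (5² − 1²)E_1 = 7.747×10^-18 J.
λ = hc/ΔE = (6.626×10^-34·2.998×10^8)/7.747×10^-18 = 2.56×10^-8 m = 25.6 nm.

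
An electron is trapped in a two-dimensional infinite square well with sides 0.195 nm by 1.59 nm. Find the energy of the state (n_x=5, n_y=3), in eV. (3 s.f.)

E = 249 eV

For a 2D rectangular well E = (h²/8m_e)·Σ n_i²/L_i² = (6.626×10^-34)²/(8·9.109×10^-31) · [5²/(0.195 nm)² + 3²/(1.59 nm)²].
Evaluating gives E = 3.983×10^-17 J = 249 eV.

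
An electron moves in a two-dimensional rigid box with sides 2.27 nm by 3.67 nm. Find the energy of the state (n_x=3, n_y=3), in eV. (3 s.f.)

E = 0.908 eV

For a 2D rectangular well E = (h²/8m_e)·Σ n_i²/L_i² = (6.626×10^-34)²/(8·9.109×10^-31) · [3²/(2.27 nm)² + 3²/(3.67 nm)²].
Evaluating gives E = 1.455×10^-19 J = 0.908 eV.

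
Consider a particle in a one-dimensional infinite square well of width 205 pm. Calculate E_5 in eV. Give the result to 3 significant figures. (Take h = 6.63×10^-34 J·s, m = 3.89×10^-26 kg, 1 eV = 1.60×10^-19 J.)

E_5 = 0.00525 eV

For an infinite well E_n = n²h²/(8mL²), so E_1 = h²/(8mL²) = (6.63×10^-34)²/(8·3.89×10^-26·(2.05×10^-10 m)²) = 3.361×10^-23 J.
Then E_5 = 5²·E_1 = 25·3.361×10^-23 J = 8.403×10^-22 J.
Converting, E_5 = 8.403×10^-22 J / (1.60×10^-19 J/eV) = 0.00525 eV.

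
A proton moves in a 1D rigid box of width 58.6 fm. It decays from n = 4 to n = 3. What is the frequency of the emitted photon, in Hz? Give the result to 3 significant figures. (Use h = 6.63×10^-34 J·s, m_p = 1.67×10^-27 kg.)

f = 1.01×10^20 Hz

E_1 = h²/(8m_pL²) = 9.581×10^-15 J and ΔE = (4² − 3²)E_1 = 6.707×10^-14 J.
f = ΔE/h = 6.707×10^-14/6.63×10^-34 = 1.01×10^20 Hz.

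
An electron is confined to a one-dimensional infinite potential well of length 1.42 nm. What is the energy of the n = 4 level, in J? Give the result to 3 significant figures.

For an infinite well E_n = n²h²/(8m_eL²), so E_1 = h²/(8m_eL²) = (6.626×10^-34)²/(8·9.109×10^-31·(1.42×10^-9 m)²) = 2.988×10^-20 J.
Then E_4 = 4²·E_1 = 16·2.988×10^-20 J = 4.78×10^-19 J.

E_4 = 4.78×10^-19 J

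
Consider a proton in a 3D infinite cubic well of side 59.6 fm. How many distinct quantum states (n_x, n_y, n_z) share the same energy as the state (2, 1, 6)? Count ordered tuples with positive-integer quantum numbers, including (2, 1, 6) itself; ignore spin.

The level has n_x² + n_y² + n_z² = 41. The ordered positive-integer solutions are (1, 2, 6), (1, 6, 2), (2, 1, 6), (2, 6, 1), (3, 4, 4), (4, 3, 4), (4, 4, 3), (6, 1, 2), (6, 2, 1).
That gives 9 states.

degeneracy = 9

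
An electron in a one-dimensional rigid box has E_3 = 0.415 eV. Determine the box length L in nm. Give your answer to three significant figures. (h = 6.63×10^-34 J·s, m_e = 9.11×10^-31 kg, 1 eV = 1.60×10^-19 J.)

From E_n = n²h²/(8m_eL²), L = n·h/√(8m_eE_n).
E_3 = 0.415 eV = 6.640×10^-20 J, so L = 3·6.63×10^-34/√(8·9.11×10^-31·6.640×10^-20) = 2.86×10^-9 m = 2.86 nm.

L = 2.86 nm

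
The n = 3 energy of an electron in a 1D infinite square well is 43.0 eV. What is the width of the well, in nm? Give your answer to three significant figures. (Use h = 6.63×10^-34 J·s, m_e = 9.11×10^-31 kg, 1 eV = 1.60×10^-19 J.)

L = 0.281 nm

From E_n = n²h²/(8m_eL²), L = n·h/√(8m_eE_n).
E_3 = 43.0 eV = 6.880×10^-18 J, so L = 3·6.63×10^-34/√(8·9.11×10^-31·6.880×10^-18) = 2.81×10^-10 m = 0.281 nm.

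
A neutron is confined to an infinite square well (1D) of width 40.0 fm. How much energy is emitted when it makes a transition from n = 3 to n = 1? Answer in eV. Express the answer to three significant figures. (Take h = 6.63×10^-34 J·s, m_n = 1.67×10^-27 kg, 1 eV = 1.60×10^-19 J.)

E_1 = h²/(8m_nL²) = 2.056×10^-14 J.
|ΔE| = |3² − 1²|·E_1 = 8·2.056×10^-14 J = 1.645×10^-13 J = 1.03×10^6 eV.

|ΔE| = 1.03×10^6 eV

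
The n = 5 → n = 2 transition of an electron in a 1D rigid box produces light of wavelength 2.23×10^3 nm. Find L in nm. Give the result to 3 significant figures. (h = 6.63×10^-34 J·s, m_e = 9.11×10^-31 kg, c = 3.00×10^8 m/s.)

L = 3.77 nm

The photon carries ΔE = hc/λ = 6.63×10^-34·3.00×10^8/2.23×10^-6 m = 8.919×10^-20 J.
Since ΔE = (5² − 2²)E_1, E_1 = 4.247×10^-21 J, and L = h/√(8m_eE_1) = 3.77×10^-9 m = 3.77 nm.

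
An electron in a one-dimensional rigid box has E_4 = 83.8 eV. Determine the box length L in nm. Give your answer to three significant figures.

From E_n = n²h²/(8m_eL²), L = n·h/√(8m_eE_n).
E_4 = 83.8 eV = 1.342×10^-17 J, so L = 4·6.626×10^-34/√(8·9.109×10^-31·1.342×10^-17) = 2.68×10^-10 m = 0.268 nm.

L = 0.268 nm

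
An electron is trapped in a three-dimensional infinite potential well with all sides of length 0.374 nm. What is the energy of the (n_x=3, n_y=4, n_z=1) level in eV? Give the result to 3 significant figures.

E = 69.9 eV

For a 3D rectangular well E = (h²/8m_e)·Σ n_i²/L_i² = (6.626×10^-34)²/(8·9.109×10^-31) · [3²/(0.374 nm)² + 4²/(0.374 nm)² + 1²/(0.374 nm)²].
Evaluating gives E = 1.120×10^-17 J = 69.9 eV.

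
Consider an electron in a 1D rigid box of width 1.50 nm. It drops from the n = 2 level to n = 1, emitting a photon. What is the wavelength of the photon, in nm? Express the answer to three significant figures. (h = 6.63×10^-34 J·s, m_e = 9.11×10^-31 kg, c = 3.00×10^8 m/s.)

λ = 2.47×10^3 nm

E_1 = h²/(8m_eL²) = 2.681×10^-20 J, so ΔE = (2² − 1²)E_1 = 8.043×10^-20 J.
λ = hc/ΔE = (6.63×10^-34·3.00×10^8)/8.043×10^-20 = 2.47×10^-6 m = 2.47×10^3 nm.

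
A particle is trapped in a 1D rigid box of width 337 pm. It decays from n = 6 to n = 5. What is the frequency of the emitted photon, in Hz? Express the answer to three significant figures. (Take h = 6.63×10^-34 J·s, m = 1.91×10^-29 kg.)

f = 4.20×10^14 Hz

E_1 = h²/(8mL²) = 2.533×10^-20 J and ΔE = (6² − 5²)E_1 = 2.786×10^-19 J.
f = ΔE/h = 2.786×10^-19/6.63×10^-34 = 4.20×10^14 Hz.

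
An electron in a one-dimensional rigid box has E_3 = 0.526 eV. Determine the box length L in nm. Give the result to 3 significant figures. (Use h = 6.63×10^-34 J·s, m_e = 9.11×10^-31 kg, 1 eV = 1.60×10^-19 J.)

L = 2.54 nm

From E_n = n²h²/(8m_eL²), L = n·h/√(8m_eE_n).
E_3 = 0.526 eV = 8.416×10^-20 J, so L = 3·6.63×10^-34/√(8·9.11×10^-31·8.416×10^-20) = 2.54×10^-9 m = 2.54 nm.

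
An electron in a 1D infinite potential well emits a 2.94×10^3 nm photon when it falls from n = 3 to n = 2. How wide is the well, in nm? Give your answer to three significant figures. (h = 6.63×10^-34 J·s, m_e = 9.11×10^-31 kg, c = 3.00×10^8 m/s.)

L = 2.11 nm

The photon carries ΔE = hc/λ = 6.63×10^-34·3.00×10^8/2.94×10^-6 m = 6.765×10^-20 J.
Since ΔE = (3² − 2²)E_1, E_1 = 1.353×10^-20 J, and L = h/√(8m_eE_1) = 2.11×10^-9 m = 2.11 nm.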